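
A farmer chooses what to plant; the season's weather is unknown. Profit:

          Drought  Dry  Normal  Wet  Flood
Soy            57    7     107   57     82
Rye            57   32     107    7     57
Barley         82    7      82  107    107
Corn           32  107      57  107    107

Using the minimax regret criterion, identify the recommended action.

Corn

Column bests: Drought=82, Dry=107, Normal=107, Wet=107, Flood=107.
Soy regrets: 25, 100, 0, 50, 25 → max 100
Rye regrets: 25, 75, 0, 100, 50 → max 100
Barley regrets: 0, 100, 25, 0, 0 → max 100
Corn regrets: 50, 0, 50, 0, 0 → max 50
Smallest max regret = 50 → Corn.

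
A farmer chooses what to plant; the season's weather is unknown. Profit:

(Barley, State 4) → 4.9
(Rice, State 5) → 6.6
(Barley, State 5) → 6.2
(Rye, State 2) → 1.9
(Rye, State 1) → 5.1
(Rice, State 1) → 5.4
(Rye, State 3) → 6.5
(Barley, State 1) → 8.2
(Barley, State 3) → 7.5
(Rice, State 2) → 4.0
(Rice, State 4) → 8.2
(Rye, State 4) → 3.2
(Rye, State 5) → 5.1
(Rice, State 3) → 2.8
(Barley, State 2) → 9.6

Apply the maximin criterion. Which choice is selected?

Barley

Row minima: Rice=2.8, Barley=4.9, Rye=1.9
Best worst-case = 4.9 → Barley.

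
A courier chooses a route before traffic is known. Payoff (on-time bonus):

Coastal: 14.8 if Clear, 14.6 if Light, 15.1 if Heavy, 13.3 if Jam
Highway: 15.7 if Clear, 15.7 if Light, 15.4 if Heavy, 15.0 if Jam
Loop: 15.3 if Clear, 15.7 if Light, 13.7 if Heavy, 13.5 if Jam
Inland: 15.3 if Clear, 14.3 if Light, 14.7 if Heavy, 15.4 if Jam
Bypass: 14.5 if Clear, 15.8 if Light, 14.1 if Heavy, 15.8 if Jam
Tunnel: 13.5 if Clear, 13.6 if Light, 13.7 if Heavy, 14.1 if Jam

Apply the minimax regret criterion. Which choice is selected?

Column bests: Clear=15.7, Light=15.8, Heavy=15.4, Jam=15.8.
Coastal regrets: 0.9, 1.2, 0.3, 2.5 → max 2.5
Highway regrets: 0.0, 0.1, 0.0, 0.8 → max 0.8
Loop regrets: 0.4, 0.1, 1.7, 2.3 → max 2.3
Inland regrets: 0.4, 1.5, 0.7, 0.4 → max 1.5
Bypass regrets: 1.2, 0.0, 1.3, 0.0 → max 1.3
Tunnel regrets: 2.2, 2.2, 1.7, 1.7 → max 2.2
Smallest max regret = 0.8 → Highway.

Highway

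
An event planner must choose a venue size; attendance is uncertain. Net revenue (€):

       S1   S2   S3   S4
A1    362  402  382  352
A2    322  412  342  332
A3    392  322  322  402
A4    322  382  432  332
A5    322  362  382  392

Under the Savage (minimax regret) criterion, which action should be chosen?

Column bests: S1=392, S2=412, S3=432, S4=402.
A1 regrets: 30, 10, 50, 50 → max 50
A2 regrets: 70, 0, 90, 70 → max 90
A3 regrets: 0, 90, 110, 0 → max 110
A4 regrets: 70, 30, 0, 70 → max 70
A5 regrets: 70, 50, 50, 10 → max 70
Smallest max regret = 50 → A1.

A1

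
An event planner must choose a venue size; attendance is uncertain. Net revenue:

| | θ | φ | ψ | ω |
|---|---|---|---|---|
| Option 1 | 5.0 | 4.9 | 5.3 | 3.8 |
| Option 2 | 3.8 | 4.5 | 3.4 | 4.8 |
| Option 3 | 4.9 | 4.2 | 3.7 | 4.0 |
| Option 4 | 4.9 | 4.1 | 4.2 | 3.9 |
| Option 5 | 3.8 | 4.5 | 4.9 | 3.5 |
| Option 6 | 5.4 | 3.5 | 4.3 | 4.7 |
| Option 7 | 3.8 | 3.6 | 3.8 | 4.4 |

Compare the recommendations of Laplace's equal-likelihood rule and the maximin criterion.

Row averages: Option 1=4.75, Option 2=4.125, Option 3=4.2, Option 4=4.275, Option 5=4.175, Option 6=4.475, Option 7=3.9
Highest average = 4.75 → Option 1.
Row minima: Option 1=3.8, Option 2=3.4, Option 3=3.7, Option 4=3.9, Option 5=3.5, Option 6=3.5, Option 7=3.6
Best worst-case = 3.9 → Option 4.

laplace → Option 1; maximin → Option 4 (disagree)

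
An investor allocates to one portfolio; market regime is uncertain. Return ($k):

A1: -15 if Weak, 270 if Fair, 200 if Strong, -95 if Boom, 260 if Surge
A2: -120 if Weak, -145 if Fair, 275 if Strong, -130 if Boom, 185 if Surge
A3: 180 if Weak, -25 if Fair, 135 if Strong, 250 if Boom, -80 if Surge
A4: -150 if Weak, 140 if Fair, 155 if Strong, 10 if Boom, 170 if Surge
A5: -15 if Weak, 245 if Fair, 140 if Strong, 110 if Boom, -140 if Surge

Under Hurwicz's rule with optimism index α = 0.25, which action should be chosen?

A3

A1: 0.25·270 + 0.75·(-95) = -3.75
A2: 0.25·275 + 0.75·(-145) = -40
A3: 0.25·250 + 0.75·(-80) = 2.5
A4: 0.25·170 + 0.75·(-150) = -70
A5: 0.25·245 + 0.75·(-140) = -43.75
Highest Hurwicz score = 2.5 → A3.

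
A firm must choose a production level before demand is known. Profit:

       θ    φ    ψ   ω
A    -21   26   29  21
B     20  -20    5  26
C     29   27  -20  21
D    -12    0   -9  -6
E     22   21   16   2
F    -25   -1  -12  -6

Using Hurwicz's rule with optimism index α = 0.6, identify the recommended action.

A: 0.6·29 + 0.4·(-21) = 9
B: 0.6·26 + 0.4·(-20) = 7.6
C: 0.6·29 + 0.4·(-20) = 9.4
D: 0.6·0 + 0.4·(-12) = -4.8
E: 0.6·22 + 0.4·2 = 14
F: 0.6·(-1) + 0.4·(-25) = -10.6
Highest Hurwicz score = 14 → E.

E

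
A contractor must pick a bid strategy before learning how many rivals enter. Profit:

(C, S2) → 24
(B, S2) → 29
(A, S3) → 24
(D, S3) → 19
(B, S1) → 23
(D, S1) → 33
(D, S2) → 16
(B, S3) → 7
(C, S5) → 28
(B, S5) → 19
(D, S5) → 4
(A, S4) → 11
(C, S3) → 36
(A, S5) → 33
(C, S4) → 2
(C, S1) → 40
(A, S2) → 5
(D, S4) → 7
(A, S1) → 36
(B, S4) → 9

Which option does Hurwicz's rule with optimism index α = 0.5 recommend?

A: 0.5·36 + 0.5·5 = 20.5
B: 0.5·29 + 0.5·7 = 18
C: 0.5·40 + 0.5·2 = 21
D: 0.5·33 + 0.5·4 = 18.5
Highest Hurwicz score = 21 → C.

C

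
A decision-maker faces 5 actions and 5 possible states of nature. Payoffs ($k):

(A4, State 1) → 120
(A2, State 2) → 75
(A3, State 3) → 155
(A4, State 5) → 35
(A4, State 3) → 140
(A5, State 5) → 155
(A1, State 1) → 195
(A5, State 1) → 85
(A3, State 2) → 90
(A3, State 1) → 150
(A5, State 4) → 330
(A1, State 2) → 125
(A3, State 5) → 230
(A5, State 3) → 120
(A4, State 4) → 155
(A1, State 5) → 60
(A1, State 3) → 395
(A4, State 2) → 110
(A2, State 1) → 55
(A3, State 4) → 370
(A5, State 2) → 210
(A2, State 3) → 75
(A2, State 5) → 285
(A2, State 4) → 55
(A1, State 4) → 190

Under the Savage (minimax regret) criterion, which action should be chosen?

A1

Column bests: State 1=195, State 2=210, State 3=395, State 4=370, State 5=285.
A1 regrets: 0, 85, 0, 180, 225 → max 225
A2 regrets: 140, 135, 320, 315, 0 → max 320
A3 regrets: 45, 120, 240, 0, 55 → max 240
A4 regrets: 75, 100, 255, 215, 250 → max 255
A5 regrets: 110, 0, 275, 40, 130 → max 275
Smallest max regret = 225 → A1.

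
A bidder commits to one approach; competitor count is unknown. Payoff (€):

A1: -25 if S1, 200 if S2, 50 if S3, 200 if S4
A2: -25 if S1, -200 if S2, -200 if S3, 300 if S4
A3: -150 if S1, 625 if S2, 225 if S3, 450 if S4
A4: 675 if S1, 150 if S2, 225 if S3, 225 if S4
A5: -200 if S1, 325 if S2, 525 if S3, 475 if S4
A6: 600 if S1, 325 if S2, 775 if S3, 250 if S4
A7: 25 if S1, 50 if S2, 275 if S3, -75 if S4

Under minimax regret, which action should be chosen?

A6

Column bests: S1=675, S2=625, S3=775, S4=475.
A1 regrets: 700, 425, 725, 275 → max 725
A2 regrets: 700, 825, 975, 175 → max 975
A3 regrets: 825, 0, 550, 25 → max 825
A4 regrets: 0, 475, 550, 250 → max 550
A5 regrets: 875, 300, 250, 0 → max 875
A6 regrets: 75, 300, 0, 225 → max 300
A7 regrets: 650, 575, 500, 550 → max 650
Smallest max regret = 300 → A6.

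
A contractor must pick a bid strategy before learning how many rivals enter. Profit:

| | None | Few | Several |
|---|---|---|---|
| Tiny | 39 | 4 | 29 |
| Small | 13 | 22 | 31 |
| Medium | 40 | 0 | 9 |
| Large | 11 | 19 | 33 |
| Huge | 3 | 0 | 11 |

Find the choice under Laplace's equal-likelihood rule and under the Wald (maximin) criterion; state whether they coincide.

laplace → Tiny; maximin → Small (disagree)

Row averages: Tiny=24, Small=22, Medium=49/3, Large=21, Huge=14/3
Highest average = 24 → Tiny.
Row minima: Tiny=4, Small=13, Medium=0, Large=11, Huge=0
Best worst-case = 13 → Small.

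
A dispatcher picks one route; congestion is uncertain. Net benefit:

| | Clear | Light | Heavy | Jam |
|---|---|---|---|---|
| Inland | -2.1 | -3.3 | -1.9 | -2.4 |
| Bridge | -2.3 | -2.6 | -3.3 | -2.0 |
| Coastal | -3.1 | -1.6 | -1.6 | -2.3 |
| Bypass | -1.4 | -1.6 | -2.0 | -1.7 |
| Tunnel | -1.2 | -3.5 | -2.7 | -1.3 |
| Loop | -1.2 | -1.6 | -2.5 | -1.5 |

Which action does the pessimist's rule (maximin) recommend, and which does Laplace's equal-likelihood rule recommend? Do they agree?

Row minima: Inland=-3.3, Bridge=-3.3, Coastal=-3.1, Bypass=-2.0, Tunnel=-3.5, Loop=-2.5
Best worst-case = -2.0 → Bypass.
Row averages: Inland=-2.425, Bridge=-2.55, Coastal=-2.15, Bypass=-1.675, Tunnel=-2.175, Loop=-1.7
Highest average = -1.675 → Bypass.

maximin → Bypass; laplace → Bypass (agree)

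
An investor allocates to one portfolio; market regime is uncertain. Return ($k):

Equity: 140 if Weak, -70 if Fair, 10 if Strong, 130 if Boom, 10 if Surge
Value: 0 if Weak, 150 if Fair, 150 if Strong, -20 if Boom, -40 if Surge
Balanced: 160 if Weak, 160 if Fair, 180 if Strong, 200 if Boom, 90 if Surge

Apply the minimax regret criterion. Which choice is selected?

Balanced

Column bests: Weak=160, Fair=160, Strong=180, Boom=200, Surge=90.
Equity regrets: 20, 230, 170, 70, 80 → max 230
Value regrets: 160, 10, 30, 220, 130 → max 220
Balanced regrets: 0, 0, 0, 0, 0 → max 0
Smallest max regret = 0 → Balanced.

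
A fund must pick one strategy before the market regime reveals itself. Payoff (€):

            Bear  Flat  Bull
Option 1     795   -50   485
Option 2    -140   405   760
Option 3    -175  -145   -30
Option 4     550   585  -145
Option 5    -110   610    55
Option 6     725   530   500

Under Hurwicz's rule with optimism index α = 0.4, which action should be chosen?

Option 6

Option 1: 0.4·795 + 0.6·(-50) = 288
Option 2: 0.4·760 + 0.6·(-140) = 220
Option 3: 0.4·(-30) + 0.6·(-175) = -117
Option 4: 0.4·585 + 0.6·(-145) = 147
Option 5: 0.4·610 + 0.6·(-110) = 178
Option 6: 0.4·725 + 0.6·500 = 590
Highest Hurwicz score = 590 → Option 6.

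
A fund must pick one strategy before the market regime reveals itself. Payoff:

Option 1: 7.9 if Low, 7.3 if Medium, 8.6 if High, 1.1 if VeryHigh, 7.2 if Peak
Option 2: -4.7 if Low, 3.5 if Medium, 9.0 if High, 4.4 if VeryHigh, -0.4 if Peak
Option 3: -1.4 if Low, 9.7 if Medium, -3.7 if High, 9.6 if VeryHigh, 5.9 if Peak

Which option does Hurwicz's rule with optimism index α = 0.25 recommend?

Option 1

Option 1: 0.25·8.6 + 0.75·1.1 = 2.975
Option 2: 0.25·9.0 + 0.75·(-4.7) = -1.275
Option 3: 0.25·9.7 + 0.75·(-3.7) = -0.35
Highest Hurwicz score = 2.975 → Option 1.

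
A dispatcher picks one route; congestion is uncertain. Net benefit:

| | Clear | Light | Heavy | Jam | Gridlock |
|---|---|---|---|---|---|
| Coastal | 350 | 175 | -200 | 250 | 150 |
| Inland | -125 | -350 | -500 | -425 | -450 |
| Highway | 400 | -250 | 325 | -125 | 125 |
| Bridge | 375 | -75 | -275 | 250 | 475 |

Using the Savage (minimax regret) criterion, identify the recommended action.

Highway

Column bests: Clear=400, Light=175, Heavy=325, Jam=250, Gridlock=475.
Coastal regrets: 50, 0, 525, 0, 325 → max 525
Inland regrets: 525, 525, 825, 675, 925 → max 925
Highway regrets: 0, 425, 0, 375, 350 → max 425
Bridge regrets: 25, 250, 600, 0, 0 → max 600
Smallest max regret = 425 → Highway.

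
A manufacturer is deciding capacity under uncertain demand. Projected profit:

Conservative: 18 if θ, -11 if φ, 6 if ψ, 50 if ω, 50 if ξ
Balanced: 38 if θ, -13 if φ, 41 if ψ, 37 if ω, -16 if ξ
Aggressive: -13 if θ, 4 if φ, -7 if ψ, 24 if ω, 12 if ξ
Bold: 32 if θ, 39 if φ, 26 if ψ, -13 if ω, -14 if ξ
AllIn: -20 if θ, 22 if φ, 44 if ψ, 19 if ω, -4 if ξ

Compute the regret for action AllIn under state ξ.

54

Best payoff under ξ is 50.
Regret = 50 − (-4) = 54.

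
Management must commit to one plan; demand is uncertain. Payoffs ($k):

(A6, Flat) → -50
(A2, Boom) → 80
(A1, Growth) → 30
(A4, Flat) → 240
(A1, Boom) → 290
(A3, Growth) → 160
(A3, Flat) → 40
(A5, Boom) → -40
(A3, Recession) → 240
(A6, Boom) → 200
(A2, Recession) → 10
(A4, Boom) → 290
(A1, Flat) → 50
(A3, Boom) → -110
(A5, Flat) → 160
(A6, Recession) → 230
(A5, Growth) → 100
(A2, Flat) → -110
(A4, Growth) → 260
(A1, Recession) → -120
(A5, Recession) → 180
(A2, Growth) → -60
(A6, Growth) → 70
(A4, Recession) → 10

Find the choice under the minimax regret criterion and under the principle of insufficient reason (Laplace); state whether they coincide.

Column bests: Recession=240, Flat=240, Growth=260, Boom=290.
A1 regrets: 360, 190, 230, 0 → max 360
A2 regrets: 230, 350, 320, 210 → max 350
A3 regrets: 0, 200, 100, 400 → max 400
A4 regrets: 230, 0, 0, 0 → max 230
A5 regrets: 60, 80, 160, 330 → max 330
A6 regrets: 10, 290, 190, 90 → max 290
Smallest max regret = 230 → A4.
Row averages: A1=62.5, A2=-20, A3=82.5, A4=200, A5=100, A6=112.5
Highest average = 200 → A4.

minimax regret → A4; laplace → A4 (agree)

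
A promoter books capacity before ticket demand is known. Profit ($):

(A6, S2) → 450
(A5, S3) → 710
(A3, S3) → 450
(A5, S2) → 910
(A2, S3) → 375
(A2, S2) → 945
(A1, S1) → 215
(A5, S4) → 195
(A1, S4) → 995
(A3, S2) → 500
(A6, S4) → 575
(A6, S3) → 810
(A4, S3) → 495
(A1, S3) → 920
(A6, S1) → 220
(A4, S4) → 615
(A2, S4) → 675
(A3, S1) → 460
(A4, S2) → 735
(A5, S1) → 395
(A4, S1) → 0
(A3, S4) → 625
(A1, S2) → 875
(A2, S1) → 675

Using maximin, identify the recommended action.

A3

Row minima: A1=215, A2=375, A3=450, A4=0, A5=195, A6=220
Best worst-case = 450 → A3.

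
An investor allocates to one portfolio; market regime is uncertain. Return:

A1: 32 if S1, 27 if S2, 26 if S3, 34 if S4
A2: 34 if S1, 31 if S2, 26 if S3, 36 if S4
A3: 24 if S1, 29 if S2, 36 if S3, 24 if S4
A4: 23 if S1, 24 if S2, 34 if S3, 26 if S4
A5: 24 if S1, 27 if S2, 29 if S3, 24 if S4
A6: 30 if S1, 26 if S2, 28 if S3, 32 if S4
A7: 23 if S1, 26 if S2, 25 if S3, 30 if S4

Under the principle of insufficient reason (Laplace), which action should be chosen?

Row averages: A1=29.75, A2=31.75, A3=28.25, A4=26.75, A5=26, A6=29, A7=26
Highest average = 31.75 → A2.

A2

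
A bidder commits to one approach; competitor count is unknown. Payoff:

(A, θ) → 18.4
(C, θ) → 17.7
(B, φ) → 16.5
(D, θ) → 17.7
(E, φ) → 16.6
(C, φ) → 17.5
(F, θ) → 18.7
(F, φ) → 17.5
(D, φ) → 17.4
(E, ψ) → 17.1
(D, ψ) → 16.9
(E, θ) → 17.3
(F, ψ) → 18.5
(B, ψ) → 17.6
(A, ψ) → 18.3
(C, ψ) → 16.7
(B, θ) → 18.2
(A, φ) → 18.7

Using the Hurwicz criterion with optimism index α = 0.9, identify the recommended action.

A

A: 0.9·18.7 + 0.1·18.3 = 18.66
B: 0.9·18.2 + 0.1·16.5 = 18.03
C: 0.9·17.7 + 0.1·16.7 = 17.6
D: 0.9·17.7 + 0.1·16.9 = 17.62
E: 0.9·17.3 + 0.1·16.6 = 17.23
F: 0.9·18.7 + 0.1·17.5 = 18.58
Highest Hurwicz score = 18.66 → A.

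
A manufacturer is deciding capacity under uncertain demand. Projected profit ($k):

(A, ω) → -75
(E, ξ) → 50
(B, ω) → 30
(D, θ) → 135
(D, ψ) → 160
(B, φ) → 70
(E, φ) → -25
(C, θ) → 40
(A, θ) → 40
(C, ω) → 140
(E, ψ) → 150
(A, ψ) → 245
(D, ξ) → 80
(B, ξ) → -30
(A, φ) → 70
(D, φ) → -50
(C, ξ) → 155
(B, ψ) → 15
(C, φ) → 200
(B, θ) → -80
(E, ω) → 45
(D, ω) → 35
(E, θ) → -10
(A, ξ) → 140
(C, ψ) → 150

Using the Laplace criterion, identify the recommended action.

C

Row averages: A=84, B=1, C=137, D=72, E=42
Highest average = 137 → C.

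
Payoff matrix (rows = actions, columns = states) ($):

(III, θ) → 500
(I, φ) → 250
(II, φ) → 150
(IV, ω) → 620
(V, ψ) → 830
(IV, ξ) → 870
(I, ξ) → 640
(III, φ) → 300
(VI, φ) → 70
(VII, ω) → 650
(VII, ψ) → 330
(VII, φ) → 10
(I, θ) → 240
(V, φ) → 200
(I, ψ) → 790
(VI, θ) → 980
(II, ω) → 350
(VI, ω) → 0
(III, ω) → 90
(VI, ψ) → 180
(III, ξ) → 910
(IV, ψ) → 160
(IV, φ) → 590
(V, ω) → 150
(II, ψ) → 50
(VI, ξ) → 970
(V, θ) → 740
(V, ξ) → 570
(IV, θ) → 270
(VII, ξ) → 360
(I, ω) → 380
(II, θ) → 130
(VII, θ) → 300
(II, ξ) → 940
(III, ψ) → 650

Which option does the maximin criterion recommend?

I

Row minima: I=240, II=50, III=90, IV=160, V=150, VI=0, VII=10
Best worst-case = 240 → I.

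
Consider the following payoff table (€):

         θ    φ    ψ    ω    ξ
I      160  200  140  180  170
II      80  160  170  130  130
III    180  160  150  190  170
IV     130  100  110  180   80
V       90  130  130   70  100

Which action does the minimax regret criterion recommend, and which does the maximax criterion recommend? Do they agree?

Column bests: θ=180, φ=200, ψ=170, ω=190, ξ=170.
I regrets: 20, 0, 30, 10, 0 → max 30
II regrets: 100, 40, 0, 60, 40 → max 100
III regrets: 0, 40, 20, 0, 0 → max 40
IV regrets: 50, 100, 60, 10, 90 → max 100
V regrets: 90, 70, 40, 120, 70 → max 120
Smallest max regret = 30 → I.
Row maxima: I=200, II=170, III=190, IV=180, V=130
Best best-case = 200 → I.

minimax regret → I; maximax → I (agree)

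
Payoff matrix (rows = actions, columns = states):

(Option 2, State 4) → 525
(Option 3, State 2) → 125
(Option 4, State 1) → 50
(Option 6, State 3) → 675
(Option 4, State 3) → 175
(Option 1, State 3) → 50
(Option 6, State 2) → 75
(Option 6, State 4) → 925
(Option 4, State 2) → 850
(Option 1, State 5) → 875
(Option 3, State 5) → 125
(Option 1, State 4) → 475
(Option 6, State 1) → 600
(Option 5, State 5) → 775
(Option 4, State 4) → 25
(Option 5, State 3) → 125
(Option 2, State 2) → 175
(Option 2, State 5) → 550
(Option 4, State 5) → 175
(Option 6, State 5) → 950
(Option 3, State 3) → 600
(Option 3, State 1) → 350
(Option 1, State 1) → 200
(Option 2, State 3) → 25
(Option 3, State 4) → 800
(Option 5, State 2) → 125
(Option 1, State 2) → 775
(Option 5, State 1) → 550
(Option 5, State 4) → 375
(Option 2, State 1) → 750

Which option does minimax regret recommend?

Column bests: State 1=750, State 2=850, State 3=675, State 4=925, State 5=950.
Option 1 regrets: 550, 75, 625, 450, 75 → max 625
Option 2 regrets: 0, 675, 650, 400, 400 → max 675
Option 3 regrets: 400, 725, 75, 125, 825 → max 825
Option 4 regrets: 700, 0, 500, 900, 775 → max 900
Option 5 regrets: 200, 725, 550, 550, 175 → max 725
Option 6 regrets: 150, 775, 0, 0, 0 → max 775
Smallest max regret = 625 → Option 1.

Option 1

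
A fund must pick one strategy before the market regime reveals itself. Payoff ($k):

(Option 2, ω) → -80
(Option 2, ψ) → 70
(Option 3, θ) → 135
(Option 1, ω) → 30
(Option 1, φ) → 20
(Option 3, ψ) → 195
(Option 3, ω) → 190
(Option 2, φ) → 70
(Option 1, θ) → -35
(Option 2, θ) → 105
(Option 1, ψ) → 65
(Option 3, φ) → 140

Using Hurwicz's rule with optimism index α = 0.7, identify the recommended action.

Option 1: 0.7·65 + 0.3·(-35) = 35
Option 2: 0.7·105 + 0.3·(-80) = 49.5
Option 3: 0.7·195 + 0.3·135 = 177
Highest Hurwicz score = 177 → Option 3.

Option 3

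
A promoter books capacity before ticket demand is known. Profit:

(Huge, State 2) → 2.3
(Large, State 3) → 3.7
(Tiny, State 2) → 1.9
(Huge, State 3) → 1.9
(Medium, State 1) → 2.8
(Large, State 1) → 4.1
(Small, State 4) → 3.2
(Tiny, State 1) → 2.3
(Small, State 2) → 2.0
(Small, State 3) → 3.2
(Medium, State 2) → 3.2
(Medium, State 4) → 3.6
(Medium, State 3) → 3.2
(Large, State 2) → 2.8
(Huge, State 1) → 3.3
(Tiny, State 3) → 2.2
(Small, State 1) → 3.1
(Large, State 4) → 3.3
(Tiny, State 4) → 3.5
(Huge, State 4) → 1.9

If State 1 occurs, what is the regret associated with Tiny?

1.8

Best payoff under State 1 is 4.1.
Regret = 4.1 − 2.3 = 1.8.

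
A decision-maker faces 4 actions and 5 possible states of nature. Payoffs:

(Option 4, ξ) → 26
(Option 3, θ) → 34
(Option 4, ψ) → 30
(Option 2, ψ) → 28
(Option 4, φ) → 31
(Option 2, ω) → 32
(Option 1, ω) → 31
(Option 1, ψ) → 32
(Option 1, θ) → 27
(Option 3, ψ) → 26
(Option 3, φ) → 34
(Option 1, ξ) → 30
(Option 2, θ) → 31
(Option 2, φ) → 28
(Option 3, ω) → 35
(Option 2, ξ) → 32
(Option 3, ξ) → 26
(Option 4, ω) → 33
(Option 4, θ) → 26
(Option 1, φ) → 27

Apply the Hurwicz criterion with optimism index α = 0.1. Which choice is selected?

Option 1: 0.1·32 + 0.9·27 = 27.5
Option 2: 0.1·32 + 0.9·28 = 28.4
Option 3: 0.1·35 + 0.9·26 = 26.9
Option 4: 0.1·33 + 0.9·26 = 26.7
Highest Hurwicz score = 28.4 → Option 2.

Option 2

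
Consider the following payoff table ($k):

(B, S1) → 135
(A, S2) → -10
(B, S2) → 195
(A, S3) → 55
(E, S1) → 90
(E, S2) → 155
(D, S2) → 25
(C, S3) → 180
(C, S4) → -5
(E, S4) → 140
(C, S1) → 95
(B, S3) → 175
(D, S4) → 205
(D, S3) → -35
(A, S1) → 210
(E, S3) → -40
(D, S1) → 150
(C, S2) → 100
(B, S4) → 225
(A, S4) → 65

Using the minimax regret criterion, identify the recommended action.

Column bests: S1=210, S2=195, S3=180, S4=225.
A regrets: 0, 205, 125, 160 → max 205
B regrets: 75, 0, 5, 0 → max 75
C regrets: 115, 95, 0, 230 → max 230
D regrets: 60, 170, 215, 20 → max 215
E regrets: 120, 40, 220, 85 → max 220
Smallest max regret = 75 → B.

B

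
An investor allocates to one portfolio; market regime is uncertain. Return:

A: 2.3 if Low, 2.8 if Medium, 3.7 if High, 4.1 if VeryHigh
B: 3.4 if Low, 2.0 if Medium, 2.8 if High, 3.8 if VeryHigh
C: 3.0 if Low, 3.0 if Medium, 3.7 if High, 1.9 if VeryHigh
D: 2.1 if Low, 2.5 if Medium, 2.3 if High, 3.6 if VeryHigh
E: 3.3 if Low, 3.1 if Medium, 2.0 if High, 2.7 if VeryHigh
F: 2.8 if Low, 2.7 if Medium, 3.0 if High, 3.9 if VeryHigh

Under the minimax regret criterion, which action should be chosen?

F

Column bests: Low=3.4, Medium=3.1, High=3.7, VeryHigh=4.1.
A regrets: 1.1, 0.3, 0.0, 0.0 → max 1.1
B regrets: 0.0, 1.1, 0.9, 0.3 → max 1.1
C regrets: 0.4, 0.1, 0.0, 2.2 → max 2.2
D regrets: 1.3, 0.6, 1.4, 0.5 → max 1.4
E regrets: 0.1, 0.0, 1.7, 1.4 → max 1.7
F regrets: 0.6, 0.4, 0.7, 0.2 → max 0.7
Smallest max regret = 0.7 → F.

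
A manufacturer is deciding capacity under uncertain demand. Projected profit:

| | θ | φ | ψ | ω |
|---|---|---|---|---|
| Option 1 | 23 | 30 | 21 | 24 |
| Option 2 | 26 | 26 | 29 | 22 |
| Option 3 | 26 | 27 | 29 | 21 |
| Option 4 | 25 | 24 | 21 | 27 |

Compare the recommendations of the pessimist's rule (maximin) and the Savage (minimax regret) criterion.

Row minima: Option 1=21, Option 2=22, Option 3=21, Option 4=21
Best worst-case = 22 → Option 2.
Column bests: θ=26, φ=30, ψ=29, ω=27.
Option 1 regrets: 3, 0, 8, 3 → max 8
Option 2 regrets: 0, 4, 0, 5 → max 5
Option 3 regrets: 0, 3, 0, 6 → max 6
Option 4 regrets: 1, 6, 8, 0 → max 8
Smallest max regret = 5 → Option 2.

maximin → Option 2; minimax regret → Option 2 (agree)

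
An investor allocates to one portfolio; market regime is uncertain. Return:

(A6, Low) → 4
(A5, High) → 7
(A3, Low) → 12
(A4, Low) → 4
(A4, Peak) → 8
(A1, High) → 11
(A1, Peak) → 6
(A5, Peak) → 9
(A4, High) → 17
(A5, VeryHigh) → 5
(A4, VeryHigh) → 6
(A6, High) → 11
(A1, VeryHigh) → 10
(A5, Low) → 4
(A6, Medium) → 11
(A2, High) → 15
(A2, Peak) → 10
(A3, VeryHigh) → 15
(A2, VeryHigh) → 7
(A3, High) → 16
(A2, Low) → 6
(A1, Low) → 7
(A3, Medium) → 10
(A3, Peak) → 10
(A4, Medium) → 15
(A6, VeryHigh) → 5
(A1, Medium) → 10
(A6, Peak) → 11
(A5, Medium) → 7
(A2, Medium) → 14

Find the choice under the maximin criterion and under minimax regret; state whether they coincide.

maximin → A3; minimax regret → A3 (agree)

Row minima: A1=6, A2=6, A3=10, A4=4, A5=4, A6=4
Best worst-case = 10 → A3.
Column bests: Low=12, Medium=15, High=17, VeryHigh=15, Peak=11.
A1 regrets: 5, 5, 6, 5, 5 → max 6
A2 regrets: 6, 1, 2, 8, 1 → max 8
A3 regrets: 0, 5, 1, 0, 1 → max 5
A4 regrets: 8, 0, 0, 9, 3 → max 9
A5 regrets: 8, 8, 10, 10, 2 → max 10
A6 regrets: 8, 4, 6, 10, 0 → max 10
Smallest max regret = 5 → A3.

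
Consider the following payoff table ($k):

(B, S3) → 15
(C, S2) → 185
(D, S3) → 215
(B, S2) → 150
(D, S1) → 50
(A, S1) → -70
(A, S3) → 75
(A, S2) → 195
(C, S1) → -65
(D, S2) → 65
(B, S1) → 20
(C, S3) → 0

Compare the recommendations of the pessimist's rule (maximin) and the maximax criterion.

Row minima: A=-70, B=15, C=-65, D=50
Best worst-case = 50 → D.
Row maxima: A=195, B=150, C=185, D=215
Best best-case = 215 → D.

maximin → D; maximax → D (agree)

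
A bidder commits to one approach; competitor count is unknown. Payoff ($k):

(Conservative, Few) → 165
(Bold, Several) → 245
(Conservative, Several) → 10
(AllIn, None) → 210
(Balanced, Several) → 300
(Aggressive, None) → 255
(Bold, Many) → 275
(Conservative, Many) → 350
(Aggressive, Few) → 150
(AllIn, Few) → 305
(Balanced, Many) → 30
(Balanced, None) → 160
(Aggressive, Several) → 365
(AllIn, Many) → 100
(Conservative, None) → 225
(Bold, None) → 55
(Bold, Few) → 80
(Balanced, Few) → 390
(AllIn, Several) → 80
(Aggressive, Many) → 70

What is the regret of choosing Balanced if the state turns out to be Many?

320

Best payoff under Many is 350.
Regret = 350 − 30 = 320.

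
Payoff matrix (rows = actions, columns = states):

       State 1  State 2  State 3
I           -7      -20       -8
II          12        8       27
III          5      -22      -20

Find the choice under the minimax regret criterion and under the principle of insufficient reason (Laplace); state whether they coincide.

minimax regret → II; laplace → II (agree)

Column bests: State 1=12, State 2=8, State 3=27.
I regrets: 19, 28, 35 → max 35
II regrets: 0, 0, 0 → max 0
III regrets: 7, 30, 47 → max 47
Smallest max regret = 0 → II.
Row averages: I=-35/3, II=47/3, III=-37/3
Highest average = 47/3 → II.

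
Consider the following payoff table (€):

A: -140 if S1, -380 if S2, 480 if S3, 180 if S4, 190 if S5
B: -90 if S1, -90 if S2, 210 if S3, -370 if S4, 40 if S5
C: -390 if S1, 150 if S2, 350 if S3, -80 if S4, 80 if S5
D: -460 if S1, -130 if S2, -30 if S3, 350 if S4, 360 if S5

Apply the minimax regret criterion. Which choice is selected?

C

Column bests: S1=-90, S2=150, S3=480, S4=350, S5=360.
A regrets: 50, 530, 0, 170, 170 → max 530
B regrets: 0, 240, 270, 720, 320 → max 720
C regrets: 300, 0, 130, 430, 280 → max 430
D regrets: 370, 280, 510, 0, 0 → max 510
Smallest max regret = 430 → C.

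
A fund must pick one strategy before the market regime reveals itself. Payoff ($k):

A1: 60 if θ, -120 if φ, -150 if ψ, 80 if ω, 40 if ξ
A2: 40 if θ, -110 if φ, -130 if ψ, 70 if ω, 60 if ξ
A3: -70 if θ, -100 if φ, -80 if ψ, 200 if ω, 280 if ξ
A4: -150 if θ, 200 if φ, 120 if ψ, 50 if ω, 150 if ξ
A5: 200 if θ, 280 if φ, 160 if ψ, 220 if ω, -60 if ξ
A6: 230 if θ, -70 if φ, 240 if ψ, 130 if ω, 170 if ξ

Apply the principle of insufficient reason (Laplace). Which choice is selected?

A5

Row averages: A1=-18, A2=-14, A3=46, A4=74, A5=160, A6=140
Highest average = 160 → A5.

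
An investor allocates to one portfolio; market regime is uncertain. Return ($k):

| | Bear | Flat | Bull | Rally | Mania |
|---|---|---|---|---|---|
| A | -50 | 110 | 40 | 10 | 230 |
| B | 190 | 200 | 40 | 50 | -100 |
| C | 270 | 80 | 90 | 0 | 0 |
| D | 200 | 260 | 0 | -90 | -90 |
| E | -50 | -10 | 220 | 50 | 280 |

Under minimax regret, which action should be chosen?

C

Column bests: Bear=270, Flat=260, Bull=220, Rally=50, Mania=280.
A regrets: 320, 150, 180, 40, 50 → max 320
B regrets: 80, 60, 180, 0, 380 → max 380
C regrets: 0, 180, 130, 50, 280 → max 280
D regrets: 70, 0, 220, 140, 370 → max 370
E regrets: 320, 270, 0, 0, 0 → max 320
Smallest max regret = 280 → C.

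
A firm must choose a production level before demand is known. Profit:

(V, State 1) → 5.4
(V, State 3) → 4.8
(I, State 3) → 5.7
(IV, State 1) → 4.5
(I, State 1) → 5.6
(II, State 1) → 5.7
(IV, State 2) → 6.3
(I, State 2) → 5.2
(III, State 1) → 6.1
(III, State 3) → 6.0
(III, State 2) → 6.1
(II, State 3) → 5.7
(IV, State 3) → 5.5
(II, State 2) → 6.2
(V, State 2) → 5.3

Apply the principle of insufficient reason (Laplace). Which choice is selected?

III

Row averages: I=5.5, II=88/15, III=91/15, IV=163/30, V=31/6
Highest average = 91/15 → III.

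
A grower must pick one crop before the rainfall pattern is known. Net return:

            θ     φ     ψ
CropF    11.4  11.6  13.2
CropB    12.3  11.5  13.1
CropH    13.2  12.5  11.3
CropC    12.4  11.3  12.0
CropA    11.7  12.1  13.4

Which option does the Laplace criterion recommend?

Row averages: CropF=181/15, CropB=12.3, CropH=37/3, CropC=11.9, CropA=12.4
Highest average = 12.4 → CropA.

CropA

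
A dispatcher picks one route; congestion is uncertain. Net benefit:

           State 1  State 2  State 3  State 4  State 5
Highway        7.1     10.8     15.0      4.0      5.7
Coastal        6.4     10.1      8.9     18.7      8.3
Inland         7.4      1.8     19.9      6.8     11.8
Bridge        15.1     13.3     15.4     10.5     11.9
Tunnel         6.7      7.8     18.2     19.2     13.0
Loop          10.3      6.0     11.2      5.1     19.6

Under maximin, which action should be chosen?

Row minima: Highway=4.0, Coastal=6.4, Inland=1.8, Bridge=10.5, Tunnel=6.7, Loop=5.1
Best worst-case = 10.5 → Bridge.

Bridge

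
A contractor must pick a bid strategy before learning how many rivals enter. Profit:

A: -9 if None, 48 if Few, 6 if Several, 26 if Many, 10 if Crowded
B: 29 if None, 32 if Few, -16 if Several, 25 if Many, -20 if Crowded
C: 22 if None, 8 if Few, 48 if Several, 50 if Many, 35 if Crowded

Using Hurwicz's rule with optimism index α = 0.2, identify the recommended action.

A: 0.2·48 + 0.8·(-9) = 2.4
B: 0.2·32 + 0.8·(-20) = -9.6
C: 0.2·50 + 0.8·8 = 16.4
Highest Hurwicz score = 16.4 → C.

C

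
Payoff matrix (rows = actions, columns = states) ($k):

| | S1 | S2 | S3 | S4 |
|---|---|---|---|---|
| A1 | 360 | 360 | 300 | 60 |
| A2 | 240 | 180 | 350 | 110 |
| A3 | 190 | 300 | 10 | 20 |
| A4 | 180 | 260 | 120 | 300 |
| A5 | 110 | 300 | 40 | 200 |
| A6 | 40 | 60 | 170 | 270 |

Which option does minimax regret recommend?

Column bests: S1=360, S2=360, S3=350, S4=300.
A1 regrets: 0, 0, 50, 240 → max 240
A2 regrets: 120, 180, 0, 190 → max 190
A3 regrets: 170, 60, 340, 280 → max 340
A4 regrets: 180, 100, 230, 0 → max 230
A5 regrets: 250, 60, 310, 100 → max 310
A6 regrets: 320, 300, 180, 30 → max 320
Smallest max regret = 190 → A2.

A2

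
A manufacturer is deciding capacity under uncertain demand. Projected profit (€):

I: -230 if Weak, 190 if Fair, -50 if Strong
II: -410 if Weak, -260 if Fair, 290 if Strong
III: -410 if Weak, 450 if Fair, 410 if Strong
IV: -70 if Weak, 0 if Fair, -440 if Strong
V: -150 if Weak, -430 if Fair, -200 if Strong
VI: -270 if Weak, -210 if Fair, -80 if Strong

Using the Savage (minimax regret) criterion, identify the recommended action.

Column bests: Weak=-70, Fair=450, Strong=410.
I regrets: 160, 260, 460 → max 460
II regrets: 340, 710, 120 → max 710
III regrets: 340, 0, 0 → max 340
IV regrets: 0, 450, 850 → max 850
V regrets: 80, 880, 610 → max 880
VI regrets: 200, 660, 490 → max 660
Smallest max regret = 340 → III.

III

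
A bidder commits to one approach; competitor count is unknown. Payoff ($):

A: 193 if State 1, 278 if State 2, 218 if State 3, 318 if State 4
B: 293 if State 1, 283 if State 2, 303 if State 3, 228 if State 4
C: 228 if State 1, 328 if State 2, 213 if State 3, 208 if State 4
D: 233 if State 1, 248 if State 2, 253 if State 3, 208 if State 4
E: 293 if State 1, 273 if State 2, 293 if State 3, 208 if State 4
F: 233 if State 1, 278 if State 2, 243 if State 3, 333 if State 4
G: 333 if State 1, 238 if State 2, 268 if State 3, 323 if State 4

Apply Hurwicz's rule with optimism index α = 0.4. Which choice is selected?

G

A: 0.4·318 + 0.6·193 = 243
B: 0.4·303 + 0.6·228 = 258
C: 0.4·328 + 0.6·208 = 256
D: 0.4·253 + 0.6·208 = 226
E: 0.4·293 + 0.6·208 = 242
F: 0.4·333 + 0.6·233 = 273
G: 0.4·333 + 0.6·238 = 276
Highest Hurwicz score = 276 → G.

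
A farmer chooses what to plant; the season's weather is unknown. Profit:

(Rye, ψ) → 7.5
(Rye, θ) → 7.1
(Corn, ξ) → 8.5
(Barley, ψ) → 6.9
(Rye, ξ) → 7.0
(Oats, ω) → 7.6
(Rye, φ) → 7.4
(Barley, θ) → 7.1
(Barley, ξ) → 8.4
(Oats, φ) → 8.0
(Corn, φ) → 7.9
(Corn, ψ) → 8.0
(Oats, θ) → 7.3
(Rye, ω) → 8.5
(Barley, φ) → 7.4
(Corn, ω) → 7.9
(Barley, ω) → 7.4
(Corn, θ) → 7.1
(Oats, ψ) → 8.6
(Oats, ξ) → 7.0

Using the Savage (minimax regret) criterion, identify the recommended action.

Column bests: θ=7.3, φ=8.0, ψ=8.6, ω=8.5, ξ=8.5.
Barley regrets: 0.2, 0.6, 1.7, 1.1, 0.1 → max 1.7
Oats regrets: 0.0, 0.0, 0.0, 0.9, 1.5 → max 1.5
Rye regrets: 0.2, 0.6, 1.1, 0.0, 1.5 → max 1.5
Corn regrets: 0.2, 0.1, 0.6, 0.6, 0.0 → max 0.6
Smallest max regret = 0.6 → Corn.

Corn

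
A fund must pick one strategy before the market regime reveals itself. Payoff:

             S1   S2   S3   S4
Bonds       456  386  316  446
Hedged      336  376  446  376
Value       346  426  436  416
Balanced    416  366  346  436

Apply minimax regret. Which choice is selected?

Balanced

Column bests: S1=456, S2=426, S3=446, S4=446.
Bonds regrets: 0, 40, 130, 0 → max 130
Hedged regrets: 120, 50, 0, 70 → max 120
Value regrets: 110, 0, 10, 30 → max 110
Balanced regrets: 40, 60, 100, 10 → max 100
Smallest max regret = 100 → Balanced.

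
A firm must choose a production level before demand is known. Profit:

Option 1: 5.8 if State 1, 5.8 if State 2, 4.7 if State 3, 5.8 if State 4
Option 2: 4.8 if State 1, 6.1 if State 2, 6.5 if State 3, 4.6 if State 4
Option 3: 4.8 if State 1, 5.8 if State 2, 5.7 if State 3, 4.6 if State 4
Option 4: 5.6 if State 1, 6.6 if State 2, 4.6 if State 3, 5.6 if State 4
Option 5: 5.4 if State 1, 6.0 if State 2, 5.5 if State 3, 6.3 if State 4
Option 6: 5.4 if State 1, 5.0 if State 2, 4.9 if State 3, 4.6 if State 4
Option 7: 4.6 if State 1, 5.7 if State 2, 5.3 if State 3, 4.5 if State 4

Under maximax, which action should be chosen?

Row maxima: Option 1=5.8, Option 2=6.5, Option 3=5.8, Option 4=6.6, Option 5=6.3, Option 6=5.4, Option 7=5.7
Best best-case = 6.6 → Option 4.

Option 4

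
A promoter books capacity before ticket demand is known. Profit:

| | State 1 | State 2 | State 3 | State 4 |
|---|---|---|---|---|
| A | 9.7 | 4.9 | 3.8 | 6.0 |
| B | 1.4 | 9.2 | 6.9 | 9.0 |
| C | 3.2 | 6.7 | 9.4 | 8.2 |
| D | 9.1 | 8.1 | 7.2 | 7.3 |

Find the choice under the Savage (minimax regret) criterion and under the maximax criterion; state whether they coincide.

minimax regret → D; maximax → A (disagree)

Column bests: State 1=9.7, State 2=9.2, State 3=9.4, State 4=9.0.
A regrets: 0.0, 4.3, 5.6, 3.0 → max 5.6
B regrets: 8.3, 0.0, 2.5, 0.0 → max 8.3
C regrets: 6.5, 2.5, 0.0, 0.8 → max 6.5
D regrets: 0.6, 1.1, 2.2, 1.7 → max 2.2
Smallest max regret = 2.2 → D.
Row maxima: A=9.7, B=9.2, C=9.4, D=9.1
Best best-case = 9.7 → A.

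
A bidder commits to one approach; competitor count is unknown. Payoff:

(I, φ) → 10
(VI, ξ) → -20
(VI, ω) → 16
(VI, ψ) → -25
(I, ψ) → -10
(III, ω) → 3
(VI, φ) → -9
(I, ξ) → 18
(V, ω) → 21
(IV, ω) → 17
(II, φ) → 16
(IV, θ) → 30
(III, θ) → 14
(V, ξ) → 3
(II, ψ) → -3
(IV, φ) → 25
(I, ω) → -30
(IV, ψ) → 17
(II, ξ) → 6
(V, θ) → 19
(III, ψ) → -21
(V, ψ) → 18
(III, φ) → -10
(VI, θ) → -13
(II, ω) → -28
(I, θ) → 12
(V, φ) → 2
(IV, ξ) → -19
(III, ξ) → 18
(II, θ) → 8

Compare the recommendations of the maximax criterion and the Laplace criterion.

Row maxima: I=18, II=16, III=18, IV=30, V=21, VI=16
Best best-case = 30 → IV.
Row averages: I=0, II=-0.2, III=0.8, IV=14, V=12.6, VI=-10.2
Highest average = 14 → IV.

maximax → IV; laplace → IV (agree)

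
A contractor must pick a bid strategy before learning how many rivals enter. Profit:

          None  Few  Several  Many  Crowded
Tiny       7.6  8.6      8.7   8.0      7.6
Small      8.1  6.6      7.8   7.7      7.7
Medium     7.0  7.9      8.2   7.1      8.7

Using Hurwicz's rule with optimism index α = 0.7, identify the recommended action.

Tiny

Tiny: 0.7·8.7 + 0.3·7.6 = 8.37
Small: 0.7·8.1 + 0.3·6.6 = 7.65
Medium: 0.7·8.7 + 0.3·7.0 = 8.19
Highest Hurwicz score = 8.37 → Tiny.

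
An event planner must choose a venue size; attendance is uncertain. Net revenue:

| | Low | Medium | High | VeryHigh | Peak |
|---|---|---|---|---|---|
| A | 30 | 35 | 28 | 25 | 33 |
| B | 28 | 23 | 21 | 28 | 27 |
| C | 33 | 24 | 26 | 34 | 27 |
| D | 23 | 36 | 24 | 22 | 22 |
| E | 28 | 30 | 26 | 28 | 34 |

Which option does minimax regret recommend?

Column bests: Low=33, Medium=36, High=28, VeryHigh=34, Peak=34.
A regrets: 3, 1, 0, 9, 1 → max 9
B regrets: 5, 13, 7, 6, 7 → max 13
C regrets: 0, 12, 2, 0, 7 → max 12
D regrets: 10, 0, 4, 12, 12 → max 12
E regrets: 5, 6, 2, 6, 0 → max 6
Smallest max regret = 6 → E.

E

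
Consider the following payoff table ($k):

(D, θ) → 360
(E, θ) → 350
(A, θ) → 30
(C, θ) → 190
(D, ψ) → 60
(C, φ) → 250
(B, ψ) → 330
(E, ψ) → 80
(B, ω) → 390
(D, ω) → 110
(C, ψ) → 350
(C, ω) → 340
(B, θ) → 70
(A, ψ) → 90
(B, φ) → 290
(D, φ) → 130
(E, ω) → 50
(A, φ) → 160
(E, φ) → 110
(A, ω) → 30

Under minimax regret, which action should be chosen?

Column bests: θ=360, φ=290, ψ=350, ω=390.
A regrets: 330, 130, 260, 360 → max 360
B regrets: 290, 0, 20, 0 → max 290
C regrets: 170, 40, 0, 50 → max 170
D regrets: 0, 160, 290, 280 → max 290
E regrets: 10, 180, 270, 340 → max 340
Smallest max regret = 170 → C.

C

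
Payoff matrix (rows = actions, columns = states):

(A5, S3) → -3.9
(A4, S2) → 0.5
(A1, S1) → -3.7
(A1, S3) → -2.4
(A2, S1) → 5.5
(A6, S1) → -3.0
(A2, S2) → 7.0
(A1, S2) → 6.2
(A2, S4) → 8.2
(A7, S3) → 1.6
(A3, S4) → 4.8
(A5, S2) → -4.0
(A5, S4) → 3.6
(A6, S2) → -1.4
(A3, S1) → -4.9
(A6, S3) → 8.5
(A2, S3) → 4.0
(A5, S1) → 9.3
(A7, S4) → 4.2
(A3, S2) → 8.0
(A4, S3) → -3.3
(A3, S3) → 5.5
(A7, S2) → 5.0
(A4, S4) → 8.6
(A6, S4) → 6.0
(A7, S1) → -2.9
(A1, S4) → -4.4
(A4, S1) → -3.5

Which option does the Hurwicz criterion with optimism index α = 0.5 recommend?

A2

A1: 0.5·6.2 + 0.5·(-4.4) = 0.9
A2: 0.5·8.2 + 0.5·4.0 = 6.1
A3: 0.5·8.0 + 0.5·(-4.9) = 1.55
A4: 0.5·8.6 + 0.5·(-3.5) = 2.55
A5: 0.5·9.3 + 0.5·(-4.0) = 2.65
A6: 0.5·8.5 + 0.5·(-3.0) = 2.75
A7: 0.5·5.0 + 0.5·(-2.9) = 1.05
Highest Hurwicz score = 6.1 → A2.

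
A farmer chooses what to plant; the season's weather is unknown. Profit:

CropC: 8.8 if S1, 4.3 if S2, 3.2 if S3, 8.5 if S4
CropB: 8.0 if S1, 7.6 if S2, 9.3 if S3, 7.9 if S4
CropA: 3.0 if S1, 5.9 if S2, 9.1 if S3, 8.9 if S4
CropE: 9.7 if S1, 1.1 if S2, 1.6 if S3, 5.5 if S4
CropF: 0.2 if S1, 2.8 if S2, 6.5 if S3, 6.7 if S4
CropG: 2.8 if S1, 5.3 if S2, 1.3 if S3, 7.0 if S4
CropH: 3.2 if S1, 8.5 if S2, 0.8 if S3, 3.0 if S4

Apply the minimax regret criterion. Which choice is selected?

CropB

Column bests: S1=9.7, S2=8.5, S3=9.3, S4=8.9.
CropC regrets: 0.9, 4.2, 6.1, 0.4 → max 6.1
CropB regrets: 1.7, 0.9, 0.0, 1.0 → max 1.7
CropA regrets: 6.7, 2.6, 0.2, 0.0 → max 6.7
CropE regrets: 0.0, 7.4, 7.7, 3.4 → max 7.7
CropF regrets: 9.5, 5.7, 2.8, 2.2 → max 9.5
CropG regrets: 6.9, 3.2, 8.0, 1.9 → max 8.0
CropH regrets: 6.5, 0.0, 8.5, 5.9 → max 8.5
Smallest max regret = 1.7 → CropB.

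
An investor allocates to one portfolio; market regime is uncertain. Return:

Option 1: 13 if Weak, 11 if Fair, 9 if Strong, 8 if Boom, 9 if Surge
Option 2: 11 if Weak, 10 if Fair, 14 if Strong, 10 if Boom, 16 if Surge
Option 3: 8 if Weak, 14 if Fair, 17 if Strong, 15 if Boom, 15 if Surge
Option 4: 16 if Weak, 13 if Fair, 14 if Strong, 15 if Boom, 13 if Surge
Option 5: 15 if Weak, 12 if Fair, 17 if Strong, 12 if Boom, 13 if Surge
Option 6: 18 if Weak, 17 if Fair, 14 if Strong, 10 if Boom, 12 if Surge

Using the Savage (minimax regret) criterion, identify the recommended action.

Column bests: Weak=18, Fair=17, Strong=17, Boom=15, Surge=16.
Option 1 regrets: 5, 6, 8, 7, 7 → max 8
Option 2 regrets: 7, 7, 3, 5, 0 → max 7
Option 3 regrets: 10, 3, 0, 0, 1 → max 10
Option 4 regrets: 2, 4, 3, 0, 3 → max 4
Option 5 regrets: 3, 5, 0, 3, 3 → max 5
Option 6 regrets: 0, 0, 3, 5, 4 → max 5
Smallest max regret = 4 → Option 4.

Option 4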